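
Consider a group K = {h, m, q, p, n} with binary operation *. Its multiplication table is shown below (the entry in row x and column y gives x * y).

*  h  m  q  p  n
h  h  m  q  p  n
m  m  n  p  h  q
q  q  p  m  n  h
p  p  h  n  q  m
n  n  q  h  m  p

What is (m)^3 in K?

m^1 = m
m^2 = m * m = n
m^3 = n * m = q
(Structurally, K here is isomorphic to the cyclic group Z_5.)

q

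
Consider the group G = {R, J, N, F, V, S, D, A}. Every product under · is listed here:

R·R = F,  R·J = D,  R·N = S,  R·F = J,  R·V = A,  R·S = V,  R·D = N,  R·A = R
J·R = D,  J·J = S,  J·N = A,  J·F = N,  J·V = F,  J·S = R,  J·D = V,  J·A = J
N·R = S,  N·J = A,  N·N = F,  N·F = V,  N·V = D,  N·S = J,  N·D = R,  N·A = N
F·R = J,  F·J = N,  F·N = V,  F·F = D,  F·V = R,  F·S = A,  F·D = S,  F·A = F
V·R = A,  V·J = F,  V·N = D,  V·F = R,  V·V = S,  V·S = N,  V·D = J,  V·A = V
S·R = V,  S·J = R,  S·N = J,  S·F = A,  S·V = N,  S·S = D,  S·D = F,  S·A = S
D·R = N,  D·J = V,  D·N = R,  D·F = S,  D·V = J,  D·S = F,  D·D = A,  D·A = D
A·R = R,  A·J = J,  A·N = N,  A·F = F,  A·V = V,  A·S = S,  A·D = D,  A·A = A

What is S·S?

Read row S, column S: S·S = D.

D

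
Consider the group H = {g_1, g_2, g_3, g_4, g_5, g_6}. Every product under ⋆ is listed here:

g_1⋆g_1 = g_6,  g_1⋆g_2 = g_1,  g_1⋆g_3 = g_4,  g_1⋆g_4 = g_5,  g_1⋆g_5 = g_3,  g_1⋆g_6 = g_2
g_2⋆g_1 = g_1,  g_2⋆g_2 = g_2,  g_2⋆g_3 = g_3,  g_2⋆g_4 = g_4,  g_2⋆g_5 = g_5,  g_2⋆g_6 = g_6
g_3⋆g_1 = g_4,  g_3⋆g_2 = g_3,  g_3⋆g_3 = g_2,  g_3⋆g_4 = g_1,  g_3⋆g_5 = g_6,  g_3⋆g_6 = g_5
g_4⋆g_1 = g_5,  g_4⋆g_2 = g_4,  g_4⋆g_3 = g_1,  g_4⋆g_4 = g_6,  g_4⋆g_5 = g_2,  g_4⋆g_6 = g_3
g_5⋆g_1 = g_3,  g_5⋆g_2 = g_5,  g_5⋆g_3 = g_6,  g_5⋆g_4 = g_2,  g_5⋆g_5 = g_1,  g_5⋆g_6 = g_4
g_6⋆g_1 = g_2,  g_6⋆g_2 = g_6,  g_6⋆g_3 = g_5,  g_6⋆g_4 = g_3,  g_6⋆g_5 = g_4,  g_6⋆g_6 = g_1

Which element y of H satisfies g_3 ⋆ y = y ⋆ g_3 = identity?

First locate the identity: row g_2 matches the header, so g_2 is the identity.
Scan row g_3 for g_2: g_3 ⋆ g_3 = g_2. Hence g_3^(-1) = g_3.

g_3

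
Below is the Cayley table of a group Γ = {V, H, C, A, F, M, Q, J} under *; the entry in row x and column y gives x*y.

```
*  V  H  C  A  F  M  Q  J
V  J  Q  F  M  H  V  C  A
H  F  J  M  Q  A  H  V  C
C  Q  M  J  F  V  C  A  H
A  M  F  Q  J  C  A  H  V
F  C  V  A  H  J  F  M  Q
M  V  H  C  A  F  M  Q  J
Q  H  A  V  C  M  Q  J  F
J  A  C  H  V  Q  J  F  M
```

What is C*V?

Read row C, column V: C*V = Q.

Q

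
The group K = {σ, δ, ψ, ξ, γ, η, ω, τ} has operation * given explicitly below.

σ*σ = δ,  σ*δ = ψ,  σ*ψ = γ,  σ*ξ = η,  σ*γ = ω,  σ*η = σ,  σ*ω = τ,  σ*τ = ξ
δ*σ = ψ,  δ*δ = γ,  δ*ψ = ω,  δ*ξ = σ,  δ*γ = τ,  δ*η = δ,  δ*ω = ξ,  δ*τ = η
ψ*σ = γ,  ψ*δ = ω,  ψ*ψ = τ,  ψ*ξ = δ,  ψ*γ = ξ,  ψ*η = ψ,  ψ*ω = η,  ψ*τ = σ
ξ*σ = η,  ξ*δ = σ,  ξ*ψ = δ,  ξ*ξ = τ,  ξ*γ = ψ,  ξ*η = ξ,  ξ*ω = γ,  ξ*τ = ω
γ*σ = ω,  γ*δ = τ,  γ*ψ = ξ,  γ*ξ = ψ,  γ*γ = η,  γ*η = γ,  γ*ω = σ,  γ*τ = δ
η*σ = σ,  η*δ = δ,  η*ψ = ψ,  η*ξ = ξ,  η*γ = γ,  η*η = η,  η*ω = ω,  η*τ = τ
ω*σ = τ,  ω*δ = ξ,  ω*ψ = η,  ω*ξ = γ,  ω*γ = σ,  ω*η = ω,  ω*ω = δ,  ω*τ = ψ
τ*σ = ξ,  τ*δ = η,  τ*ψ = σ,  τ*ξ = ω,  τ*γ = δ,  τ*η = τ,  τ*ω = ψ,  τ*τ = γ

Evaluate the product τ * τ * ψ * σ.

τ * τ = γ
γ * ψ = ξ
ξ * σ = η
(Structurally, K here is isomorphic to the cyclic group Z_8.)

η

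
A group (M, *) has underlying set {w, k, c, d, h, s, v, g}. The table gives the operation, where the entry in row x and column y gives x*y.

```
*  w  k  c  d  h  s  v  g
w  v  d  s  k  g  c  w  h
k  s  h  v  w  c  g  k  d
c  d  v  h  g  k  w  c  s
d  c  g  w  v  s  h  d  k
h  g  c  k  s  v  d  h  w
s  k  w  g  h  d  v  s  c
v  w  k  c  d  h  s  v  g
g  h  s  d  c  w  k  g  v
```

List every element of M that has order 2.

Identity is v. Compute the order of each non-identity element by repeated multiplication:
  w: w → v  (order 2)
  k: k → h → c → v  (order 4)
  c: c → h → k → v  (order 4)
  d: d → v  (order 2)
  h: h → v  (order 2)
  s: s → v  (order 2)
  g: g → v  (order 2)
Elements of order 2: {d, g, h, s, w}.

{d, g, h, s, w}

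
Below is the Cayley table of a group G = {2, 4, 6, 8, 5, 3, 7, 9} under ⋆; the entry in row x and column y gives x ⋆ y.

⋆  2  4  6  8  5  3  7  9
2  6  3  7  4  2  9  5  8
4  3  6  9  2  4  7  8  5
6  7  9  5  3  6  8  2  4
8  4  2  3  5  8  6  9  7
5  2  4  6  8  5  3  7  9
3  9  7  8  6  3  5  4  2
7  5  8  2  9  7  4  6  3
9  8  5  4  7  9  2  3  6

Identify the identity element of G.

5

The identity e satisfies e ⋆ x = x for all x, so its row in the table reproduces the column headers.
Row 5 reads: 2, 4, 6, 8, 5, 3, 7, 9 — exactly the header order. So 5 is the identity.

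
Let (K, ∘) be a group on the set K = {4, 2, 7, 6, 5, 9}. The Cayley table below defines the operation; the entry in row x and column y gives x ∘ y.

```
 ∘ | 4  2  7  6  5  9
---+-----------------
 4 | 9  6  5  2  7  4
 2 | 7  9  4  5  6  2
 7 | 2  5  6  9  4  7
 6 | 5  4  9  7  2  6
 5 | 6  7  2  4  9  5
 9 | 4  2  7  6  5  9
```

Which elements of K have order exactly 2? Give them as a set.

Identity is 9. Compute the order of each non-identity element by repeated multiplication:
  4: 4 → 9  (order 2)
  2: 2 → 9  (order 2)
  7: 7 → 6 → 9  (order 3)
  6: 6 → 7 → 9  (order 3)
  5: 5 → 9  (order 2)
Elements of order 2: {2, 4, 5}.
(Structurally, K here is isomorphic to the symmetric group S_3.)

{2, 4, 5}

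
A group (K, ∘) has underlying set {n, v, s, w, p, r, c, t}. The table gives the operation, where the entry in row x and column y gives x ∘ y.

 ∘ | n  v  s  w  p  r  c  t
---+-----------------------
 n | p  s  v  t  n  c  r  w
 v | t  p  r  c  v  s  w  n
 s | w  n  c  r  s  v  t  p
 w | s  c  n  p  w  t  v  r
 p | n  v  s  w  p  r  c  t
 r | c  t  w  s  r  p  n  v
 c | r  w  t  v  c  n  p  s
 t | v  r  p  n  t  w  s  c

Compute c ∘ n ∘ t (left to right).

c ∘ n = r
r ∘ t = v
(Structurally, K here is isomorphic to the dihedral group D_4.)

v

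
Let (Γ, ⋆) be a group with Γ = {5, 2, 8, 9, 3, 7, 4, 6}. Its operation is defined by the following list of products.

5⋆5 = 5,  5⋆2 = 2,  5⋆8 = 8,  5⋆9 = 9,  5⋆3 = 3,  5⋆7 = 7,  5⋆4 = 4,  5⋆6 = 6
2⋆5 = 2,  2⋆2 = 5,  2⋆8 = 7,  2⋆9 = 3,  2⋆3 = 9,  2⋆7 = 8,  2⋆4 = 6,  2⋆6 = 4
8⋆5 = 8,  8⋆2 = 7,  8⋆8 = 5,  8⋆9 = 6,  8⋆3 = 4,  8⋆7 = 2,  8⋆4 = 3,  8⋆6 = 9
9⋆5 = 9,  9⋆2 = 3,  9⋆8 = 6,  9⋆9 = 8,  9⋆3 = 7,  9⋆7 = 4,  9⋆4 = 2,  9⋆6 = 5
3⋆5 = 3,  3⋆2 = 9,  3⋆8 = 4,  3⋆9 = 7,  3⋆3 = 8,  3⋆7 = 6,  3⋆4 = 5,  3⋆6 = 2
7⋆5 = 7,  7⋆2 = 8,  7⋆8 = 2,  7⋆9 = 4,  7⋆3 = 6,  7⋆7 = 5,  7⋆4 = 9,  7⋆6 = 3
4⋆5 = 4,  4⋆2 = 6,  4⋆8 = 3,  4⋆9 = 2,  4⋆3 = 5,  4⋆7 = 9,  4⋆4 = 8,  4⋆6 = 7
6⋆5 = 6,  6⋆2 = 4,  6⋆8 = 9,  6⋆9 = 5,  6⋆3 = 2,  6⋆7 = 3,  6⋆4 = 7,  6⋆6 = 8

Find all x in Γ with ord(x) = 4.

Identity is 5. Compute the order of each non-identity element by repeated multiplication:
  2: 2 → 5  (order 2)
  8: 8 → 5  (order 2)
  9: 9 → 8 → 6 → 5  (order 4)
  3: 3 → 8 → 4 → 5  (order 4)
  7: 7 → 5  (order 2)
  4: 4 → 8 → 3 → 5  (order 4)
  6: 6 → 8 → 9 → 5  (order 4)
Elements of order 4: {3, 4, 6, 9}.

{3, 4, 6, 9}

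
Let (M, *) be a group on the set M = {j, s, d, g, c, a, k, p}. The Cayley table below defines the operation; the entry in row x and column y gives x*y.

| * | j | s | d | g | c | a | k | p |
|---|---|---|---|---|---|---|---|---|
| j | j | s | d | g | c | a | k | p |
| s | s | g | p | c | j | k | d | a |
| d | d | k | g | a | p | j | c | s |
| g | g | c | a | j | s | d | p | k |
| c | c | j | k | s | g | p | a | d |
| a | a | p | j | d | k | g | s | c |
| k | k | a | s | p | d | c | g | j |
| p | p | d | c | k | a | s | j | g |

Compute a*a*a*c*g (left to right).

k

a*a = g
g*a = d
d*c = p
p*g = k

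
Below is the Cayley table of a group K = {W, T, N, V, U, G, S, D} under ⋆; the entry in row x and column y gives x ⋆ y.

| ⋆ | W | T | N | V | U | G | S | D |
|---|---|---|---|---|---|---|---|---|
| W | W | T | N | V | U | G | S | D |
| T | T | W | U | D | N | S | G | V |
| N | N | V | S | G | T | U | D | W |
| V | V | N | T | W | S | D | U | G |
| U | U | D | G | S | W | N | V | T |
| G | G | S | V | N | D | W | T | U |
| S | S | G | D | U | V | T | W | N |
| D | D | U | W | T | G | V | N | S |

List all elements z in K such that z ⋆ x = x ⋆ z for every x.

{S, W}

An element z is central iff its row equals its column in the table.
For G: G ⋆ D = U ≠ V = D ⋆ G, so G ∉ Z.
Checking each element this way leaves Z(K) = {S, W}.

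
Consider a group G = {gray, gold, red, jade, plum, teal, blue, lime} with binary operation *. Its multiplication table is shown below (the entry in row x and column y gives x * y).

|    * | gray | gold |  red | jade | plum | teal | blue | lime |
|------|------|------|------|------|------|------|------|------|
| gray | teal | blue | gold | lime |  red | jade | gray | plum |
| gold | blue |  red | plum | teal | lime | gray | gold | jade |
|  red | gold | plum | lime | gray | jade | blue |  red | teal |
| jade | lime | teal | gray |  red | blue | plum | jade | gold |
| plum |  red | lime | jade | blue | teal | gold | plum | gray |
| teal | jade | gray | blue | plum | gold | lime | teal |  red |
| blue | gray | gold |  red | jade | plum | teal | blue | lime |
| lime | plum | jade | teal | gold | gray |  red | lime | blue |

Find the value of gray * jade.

lime

Read row gray, column jade: gray * jade = lime.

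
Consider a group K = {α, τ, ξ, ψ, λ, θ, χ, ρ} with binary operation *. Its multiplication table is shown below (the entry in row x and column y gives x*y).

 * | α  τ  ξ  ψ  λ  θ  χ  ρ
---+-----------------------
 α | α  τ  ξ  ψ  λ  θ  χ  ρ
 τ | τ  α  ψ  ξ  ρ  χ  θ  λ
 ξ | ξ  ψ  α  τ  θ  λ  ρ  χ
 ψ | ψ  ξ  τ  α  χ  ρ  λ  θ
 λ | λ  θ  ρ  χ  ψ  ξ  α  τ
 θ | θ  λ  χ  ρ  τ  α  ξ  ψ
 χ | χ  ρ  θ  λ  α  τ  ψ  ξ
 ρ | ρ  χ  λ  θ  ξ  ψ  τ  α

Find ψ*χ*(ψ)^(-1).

χ

The identity is α. In row ψ, the entry α sits in column ψ, so ψ^(-1) = ψ.
ψ*χ = λ
λ*ψ = χ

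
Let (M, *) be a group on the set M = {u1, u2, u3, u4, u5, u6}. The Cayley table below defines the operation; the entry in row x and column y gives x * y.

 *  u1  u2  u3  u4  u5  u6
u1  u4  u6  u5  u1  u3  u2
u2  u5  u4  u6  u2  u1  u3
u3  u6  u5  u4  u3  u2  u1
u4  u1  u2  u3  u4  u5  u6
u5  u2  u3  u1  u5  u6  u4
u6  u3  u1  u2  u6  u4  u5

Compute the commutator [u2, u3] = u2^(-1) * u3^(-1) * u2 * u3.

Identity is u4; from the table u2^(-1) = u2 and u3^(-1) = u3.
u2 * u3 = u6
u6 * u2 = u1
u1 * u3 = u5

u5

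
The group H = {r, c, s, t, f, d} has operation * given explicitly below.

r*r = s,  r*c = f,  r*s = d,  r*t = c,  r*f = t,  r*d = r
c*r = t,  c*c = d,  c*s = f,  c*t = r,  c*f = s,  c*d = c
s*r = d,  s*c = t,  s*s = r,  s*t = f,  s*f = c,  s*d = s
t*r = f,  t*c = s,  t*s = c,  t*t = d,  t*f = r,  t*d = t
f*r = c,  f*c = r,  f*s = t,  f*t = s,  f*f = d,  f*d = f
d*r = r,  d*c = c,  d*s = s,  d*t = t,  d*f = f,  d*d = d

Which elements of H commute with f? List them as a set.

{d, f}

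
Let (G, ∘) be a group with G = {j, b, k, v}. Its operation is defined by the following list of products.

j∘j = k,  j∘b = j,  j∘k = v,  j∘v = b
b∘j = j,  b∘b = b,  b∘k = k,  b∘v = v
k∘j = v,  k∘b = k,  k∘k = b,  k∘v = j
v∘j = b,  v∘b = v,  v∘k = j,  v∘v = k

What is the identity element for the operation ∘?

b

The identity e satisfies e ∘ x = x for all x, so its row in the table reproduces the column headers.
Row b reads: j, b, k, v — exactly the header order. So b is the identity.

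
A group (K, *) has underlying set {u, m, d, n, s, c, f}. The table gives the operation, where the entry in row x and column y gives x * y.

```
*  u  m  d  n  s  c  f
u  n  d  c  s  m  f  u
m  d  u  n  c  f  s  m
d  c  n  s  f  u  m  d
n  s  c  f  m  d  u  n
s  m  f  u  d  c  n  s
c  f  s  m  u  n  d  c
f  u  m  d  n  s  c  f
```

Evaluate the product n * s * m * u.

s

n * s = d
d * m = n
n * u = s
(Structurally, K here is isomorphic to the cyclic group Z_7.)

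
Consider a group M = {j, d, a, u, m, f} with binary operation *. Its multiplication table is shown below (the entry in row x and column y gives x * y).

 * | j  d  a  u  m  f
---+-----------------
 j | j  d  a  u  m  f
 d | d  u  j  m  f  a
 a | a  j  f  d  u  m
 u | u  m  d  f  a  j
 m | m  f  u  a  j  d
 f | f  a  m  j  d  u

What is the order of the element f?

The identity element is j (its row matches the header).
f^1 = f
f^2 = f * f = u
f^3 = u * f = j
The first power of f equal to the identity is f^3, so ord(f) = 3.

3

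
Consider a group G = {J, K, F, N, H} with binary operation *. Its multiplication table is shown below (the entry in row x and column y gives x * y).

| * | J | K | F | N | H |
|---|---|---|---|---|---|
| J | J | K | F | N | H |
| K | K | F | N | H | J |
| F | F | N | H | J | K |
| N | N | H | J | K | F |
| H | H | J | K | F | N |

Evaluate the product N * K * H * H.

N * K = H
H * H = N
N * H = F

F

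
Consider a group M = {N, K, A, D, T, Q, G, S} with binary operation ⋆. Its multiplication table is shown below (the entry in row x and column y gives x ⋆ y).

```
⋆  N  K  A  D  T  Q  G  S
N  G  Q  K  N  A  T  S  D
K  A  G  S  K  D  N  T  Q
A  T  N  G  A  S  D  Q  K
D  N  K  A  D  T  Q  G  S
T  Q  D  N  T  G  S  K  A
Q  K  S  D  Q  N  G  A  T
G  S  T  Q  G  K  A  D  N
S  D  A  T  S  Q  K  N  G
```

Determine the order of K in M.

The identity element is D (its row matches the header).
K^1 = K
K^2 = K ⋆ K = G
K^3 = G ⋆ K = T
K^4 = T ⋆ K = D
The first power of K equal to the identity is K^4, so ord(K) = 4.
(Structurally, M here is isomorphic to the quaternion group Q_8.)

4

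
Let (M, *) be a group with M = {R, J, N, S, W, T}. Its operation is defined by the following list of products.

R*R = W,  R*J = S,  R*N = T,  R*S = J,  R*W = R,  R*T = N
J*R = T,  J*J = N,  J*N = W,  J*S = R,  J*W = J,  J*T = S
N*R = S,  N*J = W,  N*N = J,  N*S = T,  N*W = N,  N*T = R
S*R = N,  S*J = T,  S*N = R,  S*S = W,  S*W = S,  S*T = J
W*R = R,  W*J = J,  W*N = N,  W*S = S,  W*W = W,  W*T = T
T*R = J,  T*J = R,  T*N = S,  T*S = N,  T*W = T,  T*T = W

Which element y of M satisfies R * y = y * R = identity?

R

First locate the identity: row W matches the header, so W is the identity.
Scan row R for W: R * R = W. Hence R^(-1) = R.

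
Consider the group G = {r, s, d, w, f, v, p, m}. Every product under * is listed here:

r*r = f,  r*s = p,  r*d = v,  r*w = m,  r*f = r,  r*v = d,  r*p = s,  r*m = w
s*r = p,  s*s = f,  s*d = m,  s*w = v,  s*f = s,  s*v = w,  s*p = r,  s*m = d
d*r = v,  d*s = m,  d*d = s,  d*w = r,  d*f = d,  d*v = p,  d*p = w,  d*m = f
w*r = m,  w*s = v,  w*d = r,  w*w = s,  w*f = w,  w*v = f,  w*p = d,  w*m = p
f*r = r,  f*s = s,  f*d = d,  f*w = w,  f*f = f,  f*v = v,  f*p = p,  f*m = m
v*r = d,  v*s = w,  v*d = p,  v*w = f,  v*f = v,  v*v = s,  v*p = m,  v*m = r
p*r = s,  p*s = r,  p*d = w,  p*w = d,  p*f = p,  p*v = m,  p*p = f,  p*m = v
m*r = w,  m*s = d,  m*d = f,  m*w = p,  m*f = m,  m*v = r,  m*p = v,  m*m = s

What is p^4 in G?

p^1 = p
p^2 = p * p = f
p^3 = f * p = p
p^4 = p * p = f

f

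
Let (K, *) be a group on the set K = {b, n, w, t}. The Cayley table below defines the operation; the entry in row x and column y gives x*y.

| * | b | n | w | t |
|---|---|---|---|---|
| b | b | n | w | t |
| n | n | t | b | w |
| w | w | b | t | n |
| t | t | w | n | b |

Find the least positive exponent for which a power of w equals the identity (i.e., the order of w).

The identity element is b (its row matches the header).
w^1 = w
w^2 = w*w = t
w^3 = t*w = n
w^4 = n*w = b
The first power of w equal to the identity is w^4, so ord(w) = 4.

4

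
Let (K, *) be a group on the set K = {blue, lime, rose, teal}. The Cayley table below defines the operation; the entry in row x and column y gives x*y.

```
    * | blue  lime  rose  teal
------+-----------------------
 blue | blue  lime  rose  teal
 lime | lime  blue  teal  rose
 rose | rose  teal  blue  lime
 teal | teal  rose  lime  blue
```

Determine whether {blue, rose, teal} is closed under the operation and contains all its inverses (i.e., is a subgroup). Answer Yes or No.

teal*rose = lime, which is not in {blue, rose, teal}.
The subset is not closed under *, so it is not a subgroup.

No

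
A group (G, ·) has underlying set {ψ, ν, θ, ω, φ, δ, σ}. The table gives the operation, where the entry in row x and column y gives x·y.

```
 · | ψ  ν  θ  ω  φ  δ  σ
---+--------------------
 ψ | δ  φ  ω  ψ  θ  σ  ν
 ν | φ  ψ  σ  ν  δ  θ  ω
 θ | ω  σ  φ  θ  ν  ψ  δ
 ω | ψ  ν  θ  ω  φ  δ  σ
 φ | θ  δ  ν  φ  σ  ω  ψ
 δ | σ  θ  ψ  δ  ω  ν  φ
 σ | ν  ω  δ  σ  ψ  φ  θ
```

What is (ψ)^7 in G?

ψ^1 = ψ
ψ^2 = ψ·ψ = δ
ψ^3 = δ·ψ = σ
ψ^4 = σ·ψ = ν
ψ^5 = ν·ψ = φ
ψ^6 = φ·ψ = θ
ψ^7 = θ·ψ = ω

ω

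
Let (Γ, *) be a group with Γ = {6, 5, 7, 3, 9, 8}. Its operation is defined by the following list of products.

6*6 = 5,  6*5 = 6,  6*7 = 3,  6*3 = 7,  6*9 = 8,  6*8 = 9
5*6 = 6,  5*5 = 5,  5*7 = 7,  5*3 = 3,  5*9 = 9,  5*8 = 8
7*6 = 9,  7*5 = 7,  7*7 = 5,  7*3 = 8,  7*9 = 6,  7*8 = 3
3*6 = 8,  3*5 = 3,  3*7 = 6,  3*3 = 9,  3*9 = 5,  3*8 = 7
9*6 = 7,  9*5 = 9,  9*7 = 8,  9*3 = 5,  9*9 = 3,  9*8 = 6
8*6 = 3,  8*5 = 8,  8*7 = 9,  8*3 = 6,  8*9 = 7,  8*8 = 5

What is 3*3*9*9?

5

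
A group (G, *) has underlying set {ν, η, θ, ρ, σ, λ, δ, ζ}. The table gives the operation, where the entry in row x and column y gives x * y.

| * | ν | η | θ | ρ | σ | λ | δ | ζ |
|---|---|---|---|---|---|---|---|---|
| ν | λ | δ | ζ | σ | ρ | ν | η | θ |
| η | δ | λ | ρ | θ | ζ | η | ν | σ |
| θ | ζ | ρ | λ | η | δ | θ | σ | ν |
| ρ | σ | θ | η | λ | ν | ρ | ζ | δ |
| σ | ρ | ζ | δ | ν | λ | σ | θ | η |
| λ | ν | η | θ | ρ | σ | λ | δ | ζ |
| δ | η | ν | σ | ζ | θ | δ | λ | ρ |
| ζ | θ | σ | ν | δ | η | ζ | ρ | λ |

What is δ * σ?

Read row δ, column σ: δ * σ = θ.

θ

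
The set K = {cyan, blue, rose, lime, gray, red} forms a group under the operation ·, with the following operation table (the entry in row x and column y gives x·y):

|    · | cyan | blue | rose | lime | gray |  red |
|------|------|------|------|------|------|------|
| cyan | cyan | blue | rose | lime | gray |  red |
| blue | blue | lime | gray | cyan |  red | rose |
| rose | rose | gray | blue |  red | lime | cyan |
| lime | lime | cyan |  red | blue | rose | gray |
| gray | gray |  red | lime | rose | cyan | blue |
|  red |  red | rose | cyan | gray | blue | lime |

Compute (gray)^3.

gray^1 = gray
gray^2 = gray·gray = cyan
gray^3 = cyan·gray = gray
(Structurally, K here is isomorphic to the cyclic group Z_6.)

gray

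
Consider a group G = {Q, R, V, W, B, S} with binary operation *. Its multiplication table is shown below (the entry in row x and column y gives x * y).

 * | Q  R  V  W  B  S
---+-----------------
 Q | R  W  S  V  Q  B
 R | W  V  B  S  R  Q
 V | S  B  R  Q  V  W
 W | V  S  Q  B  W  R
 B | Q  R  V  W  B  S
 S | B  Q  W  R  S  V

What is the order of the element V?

3

The identity element is B (its row matches the header).
V^1 = V
V^2 = V * V = R
V^3 = R * V = B
The first power of V equal to the identity is V^3, so ord(V) = 3.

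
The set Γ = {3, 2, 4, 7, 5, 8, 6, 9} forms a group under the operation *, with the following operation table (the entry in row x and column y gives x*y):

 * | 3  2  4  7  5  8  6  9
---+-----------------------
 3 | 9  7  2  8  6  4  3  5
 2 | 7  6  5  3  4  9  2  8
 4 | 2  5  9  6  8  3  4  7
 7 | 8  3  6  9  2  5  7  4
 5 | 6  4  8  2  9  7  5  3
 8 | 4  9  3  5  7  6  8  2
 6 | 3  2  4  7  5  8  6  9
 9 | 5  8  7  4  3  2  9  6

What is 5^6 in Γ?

5^1 = 5
5^2 = 5*5 = 9
5^3 = 9*5 = 3
5^4 = 3*5 = 6
5^5 = 6*5 = 5
5^6 = 5*5 = 9

9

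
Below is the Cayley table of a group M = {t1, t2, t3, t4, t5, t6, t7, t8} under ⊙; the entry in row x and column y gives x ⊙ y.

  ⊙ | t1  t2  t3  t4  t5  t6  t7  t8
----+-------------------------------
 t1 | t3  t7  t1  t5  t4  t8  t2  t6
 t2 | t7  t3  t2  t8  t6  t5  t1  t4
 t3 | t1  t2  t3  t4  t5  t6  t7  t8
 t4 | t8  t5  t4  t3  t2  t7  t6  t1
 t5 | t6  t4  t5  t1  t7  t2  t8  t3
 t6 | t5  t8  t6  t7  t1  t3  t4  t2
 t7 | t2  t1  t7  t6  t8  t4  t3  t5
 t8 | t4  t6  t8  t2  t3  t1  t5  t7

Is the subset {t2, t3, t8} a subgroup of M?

t8 ⊙ t8 = t7, which is not in {t2, t3, t8}.
The subset is not closed under ⊙, so it is not a subgroup.

No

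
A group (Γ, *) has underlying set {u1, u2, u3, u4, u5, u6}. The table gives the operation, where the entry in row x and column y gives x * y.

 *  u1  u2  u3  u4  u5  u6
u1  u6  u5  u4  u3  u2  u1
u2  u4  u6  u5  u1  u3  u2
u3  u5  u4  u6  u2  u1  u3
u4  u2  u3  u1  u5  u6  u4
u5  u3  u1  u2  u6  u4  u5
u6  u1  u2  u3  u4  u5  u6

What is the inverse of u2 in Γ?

First locate the identity: row u6 matches the header, so u6 is the identity.
Scan row u2 for u6: u2 * u2 = u6. Hence u2^(-1) = u2.
(Structurally, Γ here is isomorphic to the symmetric group S_3.)

u2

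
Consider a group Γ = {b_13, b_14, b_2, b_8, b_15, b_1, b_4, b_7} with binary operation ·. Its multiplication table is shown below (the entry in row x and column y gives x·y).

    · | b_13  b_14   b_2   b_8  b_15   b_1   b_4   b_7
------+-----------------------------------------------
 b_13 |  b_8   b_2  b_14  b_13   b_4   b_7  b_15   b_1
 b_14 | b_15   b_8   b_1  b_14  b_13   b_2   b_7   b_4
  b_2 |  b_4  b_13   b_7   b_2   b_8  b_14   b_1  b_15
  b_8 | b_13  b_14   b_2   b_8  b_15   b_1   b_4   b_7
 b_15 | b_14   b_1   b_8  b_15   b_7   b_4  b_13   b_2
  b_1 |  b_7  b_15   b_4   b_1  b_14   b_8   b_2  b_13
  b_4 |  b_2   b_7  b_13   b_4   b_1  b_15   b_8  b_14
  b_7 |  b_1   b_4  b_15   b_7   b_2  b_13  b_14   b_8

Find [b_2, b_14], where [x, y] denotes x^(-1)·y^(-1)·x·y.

b_7

Identity is b_8; from the table b_2^(-1) = b_15 and b_14^(-1) = b_14.
b_15·b_14 = b_1
b_1·b_2 = b_4
b_4·b_14 = b_7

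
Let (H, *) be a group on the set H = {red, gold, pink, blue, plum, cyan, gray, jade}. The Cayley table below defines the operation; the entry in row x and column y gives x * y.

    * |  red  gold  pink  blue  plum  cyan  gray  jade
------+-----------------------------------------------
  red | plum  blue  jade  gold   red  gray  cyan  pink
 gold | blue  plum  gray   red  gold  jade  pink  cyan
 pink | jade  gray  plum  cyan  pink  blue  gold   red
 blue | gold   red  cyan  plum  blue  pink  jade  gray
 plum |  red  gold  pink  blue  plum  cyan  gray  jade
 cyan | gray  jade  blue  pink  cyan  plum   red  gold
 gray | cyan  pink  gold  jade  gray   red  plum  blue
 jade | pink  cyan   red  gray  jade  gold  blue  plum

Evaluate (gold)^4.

gold^1 = gold
gold^2 = gold * gold = plum
gold^3 = plum * gold = gold
gold^4 = gold * gold = plum

plum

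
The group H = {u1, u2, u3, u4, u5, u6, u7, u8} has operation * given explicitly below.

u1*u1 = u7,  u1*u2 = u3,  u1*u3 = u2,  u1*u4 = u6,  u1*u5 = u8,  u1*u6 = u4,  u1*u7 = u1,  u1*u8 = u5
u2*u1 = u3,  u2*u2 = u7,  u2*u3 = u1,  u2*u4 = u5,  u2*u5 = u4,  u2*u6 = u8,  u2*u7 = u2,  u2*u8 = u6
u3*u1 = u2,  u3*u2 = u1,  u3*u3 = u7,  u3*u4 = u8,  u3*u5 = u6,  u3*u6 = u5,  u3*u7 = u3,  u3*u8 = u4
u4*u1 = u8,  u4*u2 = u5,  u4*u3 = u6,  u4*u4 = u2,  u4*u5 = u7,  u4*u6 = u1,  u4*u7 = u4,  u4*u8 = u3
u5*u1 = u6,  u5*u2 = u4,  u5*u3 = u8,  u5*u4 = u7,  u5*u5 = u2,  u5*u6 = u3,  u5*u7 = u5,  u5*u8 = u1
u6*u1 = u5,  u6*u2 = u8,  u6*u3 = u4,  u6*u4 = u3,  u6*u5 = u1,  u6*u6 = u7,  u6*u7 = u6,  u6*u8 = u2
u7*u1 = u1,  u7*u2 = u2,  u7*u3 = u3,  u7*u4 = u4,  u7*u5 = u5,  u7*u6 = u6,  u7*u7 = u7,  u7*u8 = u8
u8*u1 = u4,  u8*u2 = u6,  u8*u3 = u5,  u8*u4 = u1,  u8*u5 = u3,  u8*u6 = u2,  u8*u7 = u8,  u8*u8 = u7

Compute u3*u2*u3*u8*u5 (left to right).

u1

u3*u2 = u1
u1*u3 = u2
u2*u8 = u6
u6*u5 = u1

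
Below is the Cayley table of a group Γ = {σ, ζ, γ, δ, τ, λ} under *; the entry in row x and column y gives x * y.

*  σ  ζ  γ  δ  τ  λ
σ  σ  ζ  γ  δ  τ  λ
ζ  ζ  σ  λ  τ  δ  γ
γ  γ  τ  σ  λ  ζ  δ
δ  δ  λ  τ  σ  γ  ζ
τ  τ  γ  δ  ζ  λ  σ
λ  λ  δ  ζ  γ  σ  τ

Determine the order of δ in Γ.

2

The identity element is σ (its row matches the header).
δ^1 = δ
δ^2 = δ * δ = σ
The first power of δ equal to the identity is δ^2, so ord(δ) = 2.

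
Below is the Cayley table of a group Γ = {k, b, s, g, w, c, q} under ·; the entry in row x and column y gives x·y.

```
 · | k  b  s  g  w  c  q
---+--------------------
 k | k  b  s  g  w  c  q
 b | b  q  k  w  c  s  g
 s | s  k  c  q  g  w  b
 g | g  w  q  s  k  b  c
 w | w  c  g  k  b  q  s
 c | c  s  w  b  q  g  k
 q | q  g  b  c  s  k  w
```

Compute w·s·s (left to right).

w·s = g
g·s = q

q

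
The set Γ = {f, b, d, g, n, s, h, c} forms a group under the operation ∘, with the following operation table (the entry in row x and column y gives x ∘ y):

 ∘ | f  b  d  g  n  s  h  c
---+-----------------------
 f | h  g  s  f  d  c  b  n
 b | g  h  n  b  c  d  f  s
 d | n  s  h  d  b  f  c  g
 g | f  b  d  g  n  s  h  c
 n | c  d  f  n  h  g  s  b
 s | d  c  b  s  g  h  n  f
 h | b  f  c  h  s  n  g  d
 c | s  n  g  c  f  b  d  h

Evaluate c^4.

c^1 = c
c^2 = c ∘ c = h
c^3 = h ∘ c = d
c^4 = d ∘ c = g

g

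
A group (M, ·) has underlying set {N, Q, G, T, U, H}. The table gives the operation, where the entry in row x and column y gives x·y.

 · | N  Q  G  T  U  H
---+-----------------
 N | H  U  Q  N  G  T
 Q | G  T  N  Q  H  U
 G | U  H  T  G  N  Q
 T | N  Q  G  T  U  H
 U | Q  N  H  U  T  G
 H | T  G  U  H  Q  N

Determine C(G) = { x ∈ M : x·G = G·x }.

Compare row G with column G entry by entry.
N·G = Q but G·N = U, so N does not.
Collecting the elements that commute with G: C(G) = {G, T}.

{G, T}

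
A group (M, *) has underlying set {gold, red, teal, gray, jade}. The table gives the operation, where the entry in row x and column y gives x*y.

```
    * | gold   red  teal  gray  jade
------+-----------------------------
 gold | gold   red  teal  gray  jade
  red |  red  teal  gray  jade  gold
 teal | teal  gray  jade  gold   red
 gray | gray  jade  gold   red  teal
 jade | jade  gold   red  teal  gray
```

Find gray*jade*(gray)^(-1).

The identity is gold. In row gray, the entry gold sits in column teal, so gray^(-1) = teal.
gray*jade = teal
teal*teal = jade
(Structurally, M here is isomorphic to the cyclic group Z_5.)

jade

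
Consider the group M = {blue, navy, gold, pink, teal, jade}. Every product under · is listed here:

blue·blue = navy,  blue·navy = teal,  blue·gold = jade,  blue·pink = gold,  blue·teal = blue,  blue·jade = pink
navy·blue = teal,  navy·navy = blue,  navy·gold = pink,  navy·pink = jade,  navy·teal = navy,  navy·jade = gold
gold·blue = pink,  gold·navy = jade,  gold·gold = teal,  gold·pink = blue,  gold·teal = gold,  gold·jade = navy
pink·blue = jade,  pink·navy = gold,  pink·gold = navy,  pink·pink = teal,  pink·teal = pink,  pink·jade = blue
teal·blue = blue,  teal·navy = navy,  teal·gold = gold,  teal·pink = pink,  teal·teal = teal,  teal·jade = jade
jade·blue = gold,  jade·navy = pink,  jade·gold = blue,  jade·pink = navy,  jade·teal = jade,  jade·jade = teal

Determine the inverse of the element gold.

gold

First locate the identity: row teal matches the header, so teal is the identity.
Scan row gold for teal: gold·gold = teal. Hence gold^(-1) = gold.
(Structurally, M here is isomorphic to the symmetric group S_3.)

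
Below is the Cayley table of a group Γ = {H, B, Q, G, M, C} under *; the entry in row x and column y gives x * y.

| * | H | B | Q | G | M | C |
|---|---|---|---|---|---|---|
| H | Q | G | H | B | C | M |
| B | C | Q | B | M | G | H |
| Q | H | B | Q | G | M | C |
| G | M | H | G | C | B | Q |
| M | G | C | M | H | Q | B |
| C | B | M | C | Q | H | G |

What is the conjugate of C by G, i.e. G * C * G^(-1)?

The identity is Q. In row G, the entry Q sits in column C, so G^(-1) = C.
G * C = Q
Q * C = C

C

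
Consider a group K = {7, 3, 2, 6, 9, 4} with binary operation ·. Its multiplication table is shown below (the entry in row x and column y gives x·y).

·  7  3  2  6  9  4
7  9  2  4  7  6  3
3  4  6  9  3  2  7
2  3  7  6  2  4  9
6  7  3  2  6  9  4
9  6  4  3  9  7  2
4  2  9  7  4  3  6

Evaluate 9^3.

9^1 = 9
9^2 = 9·9 = 7
9^3 = 7·9 = 6

6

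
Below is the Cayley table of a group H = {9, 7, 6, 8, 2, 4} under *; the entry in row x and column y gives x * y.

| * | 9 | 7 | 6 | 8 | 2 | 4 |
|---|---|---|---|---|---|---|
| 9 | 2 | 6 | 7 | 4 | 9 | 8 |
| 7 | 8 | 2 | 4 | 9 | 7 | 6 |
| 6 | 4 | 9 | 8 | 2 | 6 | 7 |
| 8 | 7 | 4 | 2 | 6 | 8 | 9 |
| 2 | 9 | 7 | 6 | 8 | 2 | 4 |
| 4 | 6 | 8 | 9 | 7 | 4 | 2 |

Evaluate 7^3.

7^1 = 7
7^2 = 7 * 7 = 2
7^3 = 2 * 7 = 7
(Structurally, H here is isomorphic to the symmetric group S_3.)

7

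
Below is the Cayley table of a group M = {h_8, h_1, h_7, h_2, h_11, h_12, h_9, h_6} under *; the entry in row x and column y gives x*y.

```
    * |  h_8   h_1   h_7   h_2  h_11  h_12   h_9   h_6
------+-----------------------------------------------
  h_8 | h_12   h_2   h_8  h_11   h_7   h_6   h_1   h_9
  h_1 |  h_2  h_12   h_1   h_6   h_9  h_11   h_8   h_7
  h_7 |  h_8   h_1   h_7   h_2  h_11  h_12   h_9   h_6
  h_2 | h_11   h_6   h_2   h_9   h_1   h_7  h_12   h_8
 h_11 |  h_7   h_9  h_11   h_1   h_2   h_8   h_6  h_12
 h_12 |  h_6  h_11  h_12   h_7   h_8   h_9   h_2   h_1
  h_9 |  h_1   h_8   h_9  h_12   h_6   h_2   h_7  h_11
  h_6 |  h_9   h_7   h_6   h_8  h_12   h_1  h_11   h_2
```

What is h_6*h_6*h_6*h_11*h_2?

h_2

h_6*h_6 = h_2
h_2*h_6 = h_8
h_8*h_11 = h_7
h_7*h_2 = h_2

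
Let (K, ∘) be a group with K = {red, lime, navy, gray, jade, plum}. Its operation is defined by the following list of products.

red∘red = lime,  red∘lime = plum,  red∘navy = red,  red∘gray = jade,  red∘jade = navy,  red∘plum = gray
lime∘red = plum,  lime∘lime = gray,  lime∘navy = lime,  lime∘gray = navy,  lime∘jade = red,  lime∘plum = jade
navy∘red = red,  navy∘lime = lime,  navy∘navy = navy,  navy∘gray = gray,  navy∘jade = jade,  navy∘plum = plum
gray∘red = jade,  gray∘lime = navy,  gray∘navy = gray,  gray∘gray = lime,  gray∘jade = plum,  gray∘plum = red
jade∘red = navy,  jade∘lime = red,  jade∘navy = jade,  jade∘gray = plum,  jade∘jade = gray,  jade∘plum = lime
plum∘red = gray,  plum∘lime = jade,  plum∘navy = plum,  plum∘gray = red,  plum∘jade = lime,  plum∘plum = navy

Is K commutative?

Check whether the table is symmetric across its main diagonal.
Every entry (row x, col y) equals the entry (row y, col x), so K is abelian.

Yes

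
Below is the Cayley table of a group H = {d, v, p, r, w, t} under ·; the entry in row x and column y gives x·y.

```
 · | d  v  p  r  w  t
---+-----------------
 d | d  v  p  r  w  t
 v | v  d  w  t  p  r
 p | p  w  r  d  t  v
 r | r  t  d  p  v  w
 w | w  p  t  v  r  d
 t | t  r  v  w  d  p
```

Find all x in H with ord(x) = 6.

Identity is d. Compute the order of each non-identity element by repeated multiplication:
  v: v → d  (order 2)
  p: p → r → d  (order 3)
  r: r → p → d  (order 3)
  w: w → r → v → p → t → d  (order 6)
  t: t → p → v → r → w → d  (order 6)
Elements of order 6: {t, w}.

{t, w}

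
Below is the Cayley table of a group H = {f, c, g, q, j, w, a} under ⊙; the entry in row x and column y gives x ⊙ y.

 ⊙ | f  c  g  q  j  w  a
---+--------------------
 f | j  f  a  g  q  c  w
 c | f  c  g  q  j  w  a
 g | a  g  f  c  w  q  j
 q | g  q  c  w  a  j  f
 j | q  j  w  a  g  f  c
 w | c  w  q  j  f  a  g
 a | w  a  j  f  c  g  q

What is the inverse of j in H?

a

First locate the identity: row c matches the header, so c is the identity.
Scan row j for c: j ⊙ a = c. Hence j^(-1) = a.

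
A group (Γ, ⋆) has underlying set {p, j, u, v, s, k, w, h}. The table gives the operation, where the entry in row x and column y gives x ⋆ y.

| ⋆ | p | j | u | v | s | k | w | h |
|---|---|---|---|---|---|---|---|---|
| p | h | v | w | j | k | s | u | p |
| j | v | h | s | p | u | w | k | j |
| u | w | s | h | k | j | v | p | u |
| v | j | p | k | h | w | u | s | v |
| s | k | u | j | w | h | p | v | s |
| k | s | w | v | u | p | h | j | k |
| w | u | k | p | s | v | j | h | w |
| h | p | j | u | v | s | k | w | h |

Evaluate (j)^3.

j^1 = j
j^2 = j ⋆ j = h
j^3 = h ⋆ j = j

j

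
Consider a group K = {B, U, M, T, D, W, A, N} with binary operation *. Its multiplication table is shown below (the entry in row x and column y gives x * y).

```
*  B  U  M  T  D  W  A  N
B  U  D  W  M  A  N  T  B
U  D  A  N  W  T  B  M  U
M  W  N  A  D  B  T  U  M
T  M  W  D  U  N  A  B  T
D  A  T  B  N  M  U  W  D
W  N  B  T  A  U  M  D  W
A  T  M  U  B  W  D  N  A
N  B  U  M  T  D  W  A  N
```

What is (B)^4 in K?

A

B^1 = B
B^2 = B * B = U
B^3 = U * B = D
B^4 = D * B = A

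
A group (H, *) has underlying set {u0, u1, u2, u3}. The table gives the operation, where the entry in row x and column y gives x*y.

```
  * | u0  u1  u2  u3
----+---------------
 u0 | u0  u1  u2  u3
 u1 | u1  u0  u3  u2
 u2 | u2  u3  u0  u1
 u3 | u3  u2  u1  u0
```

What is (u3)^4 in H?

u0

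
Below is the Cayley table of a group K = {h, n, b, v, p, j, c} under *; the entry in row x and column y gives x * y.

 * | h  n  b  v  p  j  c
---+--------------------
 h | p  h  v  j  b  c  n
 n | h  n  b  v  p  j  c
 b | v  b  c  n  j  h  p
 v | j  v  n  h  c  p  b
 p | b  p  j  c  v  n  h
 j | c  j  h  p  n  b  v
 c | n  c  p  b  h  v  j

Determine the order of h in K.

7

The identity element is n (its row matches the header).
h^1 = h
h^2 = h * h = p
h^3 = p * h = b
h^4 = b * h = v
h^5 = v * h = j
h^6 = j * h = c
h^7 = c * h = n
The first power of h equal to the identity is h^7, so ord(h) = 7.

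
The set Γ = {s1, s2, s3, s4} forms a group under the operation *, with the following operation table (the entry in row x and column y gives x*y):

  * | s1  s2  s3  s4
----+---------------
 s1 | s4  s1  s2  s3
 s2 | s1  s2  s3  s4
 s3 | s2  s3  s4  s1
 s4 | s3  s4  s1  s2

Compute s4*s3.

s1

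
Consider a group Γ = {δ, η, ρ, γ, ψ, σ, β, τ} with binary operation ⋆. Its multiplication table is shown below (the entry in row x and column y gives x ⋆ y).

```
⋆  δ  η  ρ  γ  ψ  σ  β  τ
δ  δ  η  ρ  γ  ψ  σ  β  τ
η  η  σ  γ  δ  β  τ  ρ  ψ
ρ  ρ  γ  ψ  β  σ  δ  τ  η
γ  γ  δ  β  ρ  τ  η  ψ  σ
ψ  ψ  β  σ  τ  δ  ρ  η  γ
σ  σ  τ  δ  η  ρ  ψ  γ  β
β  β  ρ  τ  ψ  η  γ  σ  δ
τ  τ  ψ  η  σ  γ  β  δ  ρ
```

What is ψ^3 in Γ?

ψ^1 = ψ
ψ^2 = ψ ⋆ ψ = δ
ψ^3 = δ ⋆ ψ = ψ

ψ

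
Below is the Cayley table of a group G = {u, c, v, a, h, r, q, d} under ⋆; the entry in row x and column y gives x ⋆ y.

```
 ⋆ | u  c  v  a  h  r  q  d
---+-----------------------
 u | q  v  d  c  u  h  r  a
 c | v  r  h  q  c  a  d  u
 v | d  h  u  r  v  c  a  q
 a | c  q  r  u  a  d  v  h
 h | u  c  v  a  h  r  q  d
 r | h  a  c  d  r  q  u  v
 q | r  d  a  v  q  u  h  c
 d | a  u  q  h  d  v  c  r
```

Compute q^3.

q^1 = q
q^2 = q ⋆ q = h
q^3 = h ⋆ q = q

q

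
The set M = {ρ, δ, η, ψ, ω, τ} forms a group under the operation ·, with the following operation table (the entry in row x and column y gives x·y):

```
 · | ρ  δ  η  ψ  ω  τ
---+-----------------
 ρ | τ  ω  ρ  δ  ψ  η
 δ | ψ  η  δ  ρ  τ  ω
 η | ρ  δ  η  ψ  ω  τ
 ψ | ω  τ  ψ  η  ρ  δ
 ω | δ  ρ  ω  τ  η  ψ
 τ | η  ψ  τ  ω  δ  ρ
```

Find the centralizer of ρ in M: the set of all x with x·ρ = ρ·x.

{η, ρ, τ}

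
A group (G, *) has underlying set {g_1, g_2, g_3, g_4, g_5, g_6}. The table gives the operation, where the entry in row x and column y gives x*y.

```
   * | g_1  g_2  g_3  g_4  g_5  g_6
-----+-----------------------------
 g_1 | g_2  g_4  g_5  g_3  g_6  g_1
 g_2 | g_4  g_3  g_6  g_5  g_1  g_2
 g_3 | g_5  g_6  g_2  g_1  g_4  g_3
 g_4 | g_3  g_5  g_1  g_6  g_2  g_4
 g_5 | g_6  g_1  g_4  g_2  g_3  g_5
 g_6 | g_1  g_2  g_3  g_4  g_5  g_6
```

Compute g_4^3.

g_4^1 = g_4
g_4^2 = g_4*g_4 = g_6
g_4^3 = g_6*g_4 = g_4

g_4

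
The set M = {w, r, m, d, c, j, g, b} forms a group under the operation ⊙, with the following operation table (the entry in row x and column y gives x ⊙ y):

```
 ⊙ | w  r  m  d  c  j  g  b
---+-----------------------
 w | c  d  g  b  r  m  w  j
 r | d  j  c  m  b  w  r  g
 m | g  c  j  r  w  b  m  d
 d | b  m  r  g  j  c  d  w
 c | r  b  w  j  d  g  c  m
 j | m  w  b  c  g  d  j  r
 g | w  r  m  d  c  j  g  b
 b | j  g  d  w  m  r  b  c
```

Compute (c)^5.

c^1 = c
c^2 = c ⊙ c = d
c^3 = d ⊙ c = j
c^4 = j ⊙ c = g
c^5 = g ⊙ c = c

c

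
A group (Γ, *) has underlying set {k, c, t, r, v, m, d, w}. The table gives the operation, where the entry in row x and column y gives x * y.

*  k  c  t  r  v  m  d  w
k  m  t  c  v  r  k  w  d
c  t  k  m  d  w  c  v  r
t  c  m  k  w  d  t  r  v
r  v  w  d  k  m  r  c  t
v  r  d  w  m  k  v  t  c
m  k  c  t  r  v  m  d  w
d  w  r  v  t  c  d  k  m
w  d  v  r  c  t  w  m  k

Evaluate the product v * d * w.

v * d = t
t * w = v

v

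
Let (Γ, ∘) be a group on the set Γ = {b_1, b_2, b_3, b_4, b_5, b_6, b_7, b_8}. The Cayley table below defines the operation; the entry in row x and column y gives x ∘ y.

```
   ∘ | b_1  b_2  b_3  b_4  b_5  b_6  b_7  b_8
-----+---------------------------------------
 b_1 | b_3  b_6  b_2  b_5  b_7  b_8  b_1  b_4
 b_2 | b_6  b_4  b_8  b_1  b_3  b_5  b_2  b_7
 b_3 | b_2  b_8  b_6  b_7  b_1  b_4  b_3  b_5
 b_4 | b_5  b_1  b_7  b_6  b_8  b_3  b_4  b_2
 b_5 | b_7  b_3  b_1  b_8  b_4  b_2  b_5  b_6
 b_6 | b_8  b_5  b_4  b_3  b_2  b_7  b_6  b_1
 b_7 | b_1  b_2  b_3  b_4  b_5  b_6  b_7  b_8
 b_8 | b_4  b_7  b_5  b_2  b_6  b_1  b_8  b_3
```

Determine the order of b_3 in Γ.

The identity element is b_7 (its row matches the header).
b_3^1 = b_3
b_3^2 = b_3 ∘ b_3 = b_6
b_3^3 = b_6 ∘ b_3 = b_4
b_3^4 = b_4 ∘ b_3 = b_7
The first power of b_3 equal to the identity is b_3^4, so ord(b_3) = 4.

4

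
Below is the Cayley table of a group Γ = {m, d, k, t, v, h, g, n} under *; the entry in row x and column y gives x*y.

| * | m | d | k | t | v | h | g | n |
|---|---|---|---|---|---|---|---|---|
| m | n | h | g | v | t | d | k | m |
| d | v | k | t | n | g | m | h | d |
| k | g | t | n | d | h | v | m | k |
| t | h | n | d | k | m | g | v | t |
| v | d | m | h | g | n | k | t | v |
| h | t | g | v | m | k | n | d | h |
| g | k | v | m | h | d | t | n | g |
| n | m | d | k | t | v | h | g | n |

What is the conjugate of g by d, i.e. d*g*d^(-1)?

m

The identity is n. In row d, the entry n sits in column t, so d^(-1) = t.
d*g = h
h*t = m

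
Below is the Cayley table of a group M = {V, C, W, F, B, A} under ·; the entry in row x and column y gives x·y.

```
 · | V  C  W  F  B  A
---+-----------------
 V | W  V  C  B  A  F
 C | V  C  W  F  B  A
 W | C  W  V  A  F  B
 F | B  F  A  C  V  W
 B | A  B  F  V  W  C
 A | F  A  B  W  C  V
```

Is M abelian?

Yes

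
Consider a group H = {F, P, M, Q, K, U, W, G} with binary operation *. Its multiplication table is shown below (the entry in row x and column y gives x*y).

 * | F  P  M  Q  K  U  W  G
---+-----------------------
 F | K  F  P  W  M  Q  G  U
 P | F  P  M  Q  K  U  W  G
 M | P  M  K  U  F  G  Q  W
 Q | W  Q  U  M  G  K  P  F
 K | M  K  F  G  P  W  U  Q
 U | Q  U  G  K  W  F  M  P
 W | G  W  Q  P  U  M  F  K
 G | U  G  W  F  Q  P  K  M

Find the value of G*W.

Read row G, column W: G*W = K.

K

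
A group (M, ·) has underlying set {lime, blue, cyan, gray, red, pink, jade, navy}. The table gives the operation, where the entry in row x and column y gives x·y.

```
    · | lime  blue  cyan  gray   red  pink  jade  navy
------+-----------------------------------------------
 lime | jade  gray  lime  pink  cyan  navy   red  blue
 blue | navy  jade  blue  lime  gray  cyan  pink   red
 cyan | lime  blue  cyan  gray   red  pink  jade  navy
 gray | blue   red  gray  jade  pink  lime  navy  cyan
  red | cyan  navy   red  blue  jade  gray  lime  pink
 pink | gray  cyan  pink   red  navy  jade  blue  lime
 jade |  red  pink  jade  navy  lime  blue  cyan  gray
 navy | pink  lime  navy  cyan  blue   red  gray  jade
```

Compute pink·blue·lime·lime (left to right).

jade

pink·blue = cyan
cyan·lime = lime
lime·lime = jade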